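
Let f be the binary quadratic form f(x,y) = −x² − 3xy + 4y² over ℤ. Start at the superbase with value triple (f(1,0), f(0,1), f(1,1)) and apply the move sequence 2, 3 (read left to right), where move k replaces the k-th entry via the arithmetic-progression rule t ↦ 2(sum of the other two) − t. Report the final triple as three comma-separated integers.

start (-1,4,0) = (f(1,0),f(0,1),f(1,1))
replace slot 2: 2·((-1)+0) − 4 = -6 → (-1,-6,0)
replace slot 3: 2·((-1)+(-6)) − 0 = -14 → (-1,-6,-14)

-1,-6,-14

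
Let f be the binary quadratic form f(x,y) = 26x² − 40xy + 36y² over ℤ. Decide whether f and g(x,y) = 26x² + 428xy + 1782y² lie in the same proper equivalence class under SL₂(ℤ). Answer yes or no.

D₁ = -2144, D₂ = -2144
f: translate: b→12 (≡-40 mod 52), so (26,-40,36)→(26,12,22)
f: flip: (26,12,22)→(22,-12,26)
f: reduced (well bottom): (22,-12,26) with a≤c, −a<b≤a
g: translate: b→12 (≡428 mod 52), so (26,428,1782)→(26,12,22)
g: flip: (26,12,22)→(22,-12,26)
g: reduced (well bottom): (22,-12,26) with a≤c, −a<b≤a
reduced forms (22, -12, 26) vs (22, -12, 26) ⇒ equivalent

yes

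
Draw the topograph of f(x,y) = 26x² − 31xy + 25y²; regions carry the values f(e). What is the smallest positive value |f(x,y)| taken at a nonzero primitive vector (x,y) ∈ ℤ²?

translate: b→21 (≡-31 mod 52), so (26,-31,25)→(26,21,20)
flip: (26,21,20)→(20,-21,26)
translate: b→19 (≡-21 mod 40), so (20,-21,26)→(20,19,25)
reduced (well bottom): (20,19,25) with a≤c, −a<b≤a
well minimum = a = 20

20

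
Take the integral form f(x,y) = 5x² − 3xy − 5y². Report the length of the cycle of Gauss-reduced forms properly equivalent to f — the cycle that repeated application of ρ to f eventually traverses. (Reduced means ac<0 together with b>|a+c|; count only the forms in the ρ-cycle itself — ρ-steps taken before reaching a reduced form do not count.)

D = 109, ⌊√D⌋ = 10
descent: ρ → (-5,3,5)  [lands on river]
river: ρ → (5,7,-3)
river: ρ → (-3,5,7)
river: ρ → (7,9,-1)
river: ρ → (-1,9,7)
river: ρ → (7,5,-3)
river: ρ → (-3,7,5)
river: ρ → (5,3,-5)
river: ρ → (-5,7,3)
river: ρ → (3,5,-7)
river: ρ → (-7,9,1)
river: ρ → (1,9,-7)
river: ρ → (-7,5,3)
river: ρ → (3,7,-5)
ρ-cycle length = 14 (tail of 1 descent step not counted)

14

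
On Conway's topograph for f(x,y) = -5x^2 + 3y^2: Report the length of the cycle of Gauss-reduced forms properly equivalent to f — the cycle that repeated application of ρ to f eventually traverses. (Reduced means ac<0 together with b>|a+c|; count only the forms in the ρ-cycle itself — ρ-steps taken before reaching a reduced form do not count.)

D = 60, ⌊√D⌋ = 7
descent: ρ → (3,6,-2)  [lands on river]
river: ρ → (-2,6,3)
ρ-cycle length = 2 (tail of 1 descent step not counted)

2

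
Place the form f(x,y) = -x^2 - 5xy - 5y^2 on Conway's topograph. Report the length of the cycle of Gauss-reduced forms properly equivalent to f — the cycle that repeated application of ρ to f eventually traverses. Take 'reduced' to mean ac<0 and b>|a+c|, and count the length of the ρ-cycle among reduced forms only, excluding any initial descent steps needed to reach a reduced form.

D = 5, ⌊√D⌋ = 2
descent: ρ → (-5,5,-1)
descent: ρ → (-1,1,1)  [lands on river]
river: ρ → (1,1,-1)
ρ-cycle length = 2 (tail of 2 descent steps not counted)

2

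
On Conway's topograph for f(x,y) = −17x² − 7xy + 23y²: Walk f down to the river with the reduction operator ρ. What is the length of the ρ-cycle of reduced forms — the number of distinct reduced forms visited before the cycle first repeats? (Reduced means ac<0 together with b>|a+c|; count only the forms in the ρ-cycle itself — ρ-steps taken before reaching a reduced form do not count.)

D = 1613, ⌊√D⌋ = 40
descent: ρ → (23,7,-17)  [lands on river]
river: ρ → (-17,27,13)
river: ρ → (13,25,-19)
river: ρ → (-19,13,19)
river: ρ → (19,25,-13)
river: ρ → (-13,27,17)
river: ρ → (17,7,-23)
river: ρ → (-23,39,1)
river: ρ → (1,39,-23)
river: ρ → (-23,7,17)
river: ρ → (17,27,-13)
river: ρ → (-13,25,19)
river: ρ → (19,13,-19)
river: ρ → (-19,25,13)
river: ρ → (13,27,-17)
river: ρ → (-17,7,23)
river: ρ → (23,39,-1)
river: ρ → (-1,39,23)
ρ-cycle length = 18 (tail of 1 descent step not counted)

18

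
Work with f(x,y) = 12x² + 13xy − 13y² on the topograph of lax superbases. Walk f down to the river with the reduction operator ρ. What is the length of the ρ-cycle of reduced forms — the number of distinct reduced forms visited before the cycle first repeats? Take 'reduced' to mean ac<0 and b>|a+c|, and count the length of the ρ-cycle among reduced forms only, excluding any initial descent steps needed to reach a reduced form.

D = 793, ⌊√D⌋ = 28
river: ρ → (-13,13,12)
river: ρ → (12,11,-14)
river: ρ → (-14,17,9)
river: ρ → (9,19,-12)
river: ρ → (-12,5,16)
river: ρ → (16,27,-1)
river: ρ → (-1,27,16)
river: ρ → (16,5,-12)
river: ρ → (-12,19,9)
river: ρ → (9,17,-14)
river: ρ → (-14,11,12)
river: ρ → (12,13,-13)
ρ-cycle length = 12 (tail of 0 descent steps not counted)

12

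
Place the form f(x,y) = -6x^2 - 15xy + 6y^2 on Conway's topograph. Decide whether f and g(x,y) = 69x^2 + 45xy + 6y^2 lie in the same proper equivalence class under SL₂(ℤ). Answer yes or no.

D₁ = 369, D₂ = 369
river cycle of f (length 10): (6, 15, -6), (-6, 9, 12), (12, 15, -3), (-3, 15, 12), (12, 9, -6), (-6, 15, 6), (6, 9, -12), (-12, 15, 3), (3, 15, -12), (-12, 9, 6)
river cycle of g (length 10): (6, 15, -6), (-6, 9, 12), (12, 15, -3), (-3, 15, 12), (12, 9, -6), (-6, 15, 6), (6, 9, -12), (-12, 15, 3), (3, 15, -12), (-12, 9, 6)
cycles coincide ⇒ equivalent

yes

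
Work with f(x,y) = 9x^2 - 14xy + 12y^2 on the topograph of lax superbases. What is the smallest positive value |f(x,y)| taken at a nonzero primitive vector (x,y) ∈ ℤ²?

translate: b→4 (≡-14 mod 18), so (9,-14,12)→(9,4,7)
flip: (9,4,7)→(7,-4,9)
reduced (well bottom): (7,-4,9) with a≤c, −a<b≤a
well minimum = a = 7

7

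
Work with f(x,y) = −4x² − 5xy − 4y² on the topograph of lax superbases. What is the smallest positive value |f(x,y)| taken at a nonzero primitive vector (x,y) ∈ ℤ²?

translate: b→-3 (≡5 mod 8), so (4,5,4)→(4,-3,3)
flip: (4,-3,3)→(3,3,4)
reduced (well bottom): (3,3,4) with a≤c, −a<b≤a
well minimum |f| = |-3| = 3 (negative-definite)

3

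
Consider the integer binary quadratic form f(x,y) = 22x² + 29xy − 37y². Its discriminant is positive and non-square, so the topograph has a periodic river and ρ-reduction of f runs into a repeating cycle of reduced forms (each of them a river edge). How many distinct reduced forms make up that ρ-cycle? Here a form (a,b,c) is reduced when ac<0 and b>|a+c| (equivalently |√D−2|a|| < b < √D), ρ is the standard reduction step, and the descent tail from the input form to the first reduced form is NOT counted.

D = 4097, ⌊√D⌋ = 64
river: ρ → (-37,45,14)
river: ρ → (14,39,-46)
river: ρ → (-46,53,7)
river: ρ → (7,59,-22)
river: ρ → (-22,29,37)
river: ρ → (37,45,-14)
river: ρ → (-14,39,46)
river: ρ → (46,53,-7)
river: ρ → (-7,59,22)
river: ρ → (22,29,-37)
ρ-cycle length = 10 (tail of 0 descent steps not counted)

10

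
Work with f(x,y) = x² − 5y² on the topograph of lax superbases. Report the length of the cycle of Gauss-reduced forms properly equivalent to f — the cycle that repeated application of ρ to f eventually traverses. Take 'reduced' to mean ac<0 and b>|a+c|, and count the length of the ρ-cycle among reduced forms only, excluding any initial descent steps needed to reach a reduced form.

D = 20, ⌊√D⌋ = 4
descent: ρ → (-5,0,1)
descent: ρ → (1,4,-1)  [lands on river]
river: ρ → (-1,4,1)
ρ-cycle length = 2 (tail of 2 descent steps not counted)

2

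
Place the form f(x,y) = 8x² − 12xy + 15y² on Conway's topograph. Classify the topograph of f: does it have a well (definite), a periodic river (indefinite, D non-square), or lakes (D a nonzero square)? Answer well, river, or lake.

D = b²−4ac = (-12)² − 4·8·15 = -336
D < 0 ⇒ definite ⇒ every region one sign ⇒ single well

well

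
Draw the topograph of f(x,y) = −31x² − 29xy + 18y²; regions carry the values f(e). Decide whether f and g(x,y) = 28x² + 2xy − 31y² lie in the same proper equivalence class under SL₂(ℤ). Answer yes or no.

D₁ = 3073, D₂ = 3476
discriminants differ ⇒ not SL₂(ℤ)-equivalent

no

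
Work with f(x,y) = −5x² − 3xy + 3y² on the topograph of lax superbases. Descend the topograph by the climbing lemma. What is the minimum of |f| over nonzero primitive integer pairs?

descent: ρ → (3,3,-5)  [lands on river]
river: ρ → (-5,7,1)
river: ρ → (1,7,-5)
river: ρ → (-5,3,3)
closes: descent 1, river 4
min |a| on river = 1

1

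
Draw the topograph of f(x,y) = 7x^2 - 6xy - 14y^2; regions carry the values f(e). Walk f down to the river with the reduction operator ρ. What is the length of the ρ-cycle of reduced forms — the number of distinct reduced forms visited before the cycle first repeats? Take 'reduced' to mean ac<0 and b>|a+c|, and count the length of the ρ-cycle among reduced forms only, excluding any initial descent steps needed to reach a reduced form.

D = 428, ⌊√D⌋ = 20
descent: ρ → (-14,6,7)
descent: ρ → (7,8,-13)  [lands on river]
river: ρ → (-13,18,2)
river: ρ → (2,18,-13)
river: ρ → (-13,8,7)
river: ρ → (7,20,-1)
river: ρ → (-1,20,7)
ρ-cycle length = 6 (tail of 2 descent steps not counted)

6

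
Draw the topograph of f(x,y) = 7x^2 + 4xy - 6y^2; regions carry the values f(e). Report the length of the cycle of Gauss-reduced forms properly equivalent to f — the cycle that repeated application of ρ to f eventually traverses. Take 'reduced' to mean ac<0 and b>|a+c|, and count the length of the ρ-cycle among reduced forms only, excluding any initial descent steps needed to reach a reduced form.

D = 184, ⌊√D⌋ = 13
river: ρ → (-6,8,5)
river: ρ → (5,12,-2)
river: ρ → (-2,12,5)
river: ρ → (5,8,-6)
river: ρ → (-6,4,7)
river: ρ → (7,10,-3)
river: ρ → (-3,8,10)
river: ρ → (10,12,-1)
river: ρ → (-1,12,10)
river: ρ → (10,8,-3)
river: ρ → (-3,10,7)
river: ρ → (7,4,-6)
ρ-cycle length = 12 (tail of 0 descent steps not counted)

12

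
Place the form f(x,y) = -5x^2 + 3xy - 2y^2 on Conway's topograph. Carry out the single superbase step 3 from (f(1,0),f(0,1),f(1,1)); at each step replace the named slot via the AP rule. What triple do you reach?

start (-5,-2,-4) = (f(1,0),f(0,1),f(1,1))
replace slot 3: 2·((-5)+(-2)) − (-4) = -10 → (-5,-2,-10)

-5,-2,-10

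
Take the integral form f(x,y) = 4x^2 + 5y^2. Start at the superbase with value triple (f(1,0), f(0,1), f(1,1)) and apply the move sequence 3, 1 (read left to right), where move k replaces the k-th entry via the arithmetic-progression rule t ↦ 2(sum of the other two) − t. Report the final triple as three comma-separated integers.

start (4,5,9) = (f(1,0),f(0,1),f(1,1))
replace slot 3: 2·(4+5) − 9 = 9 → (4,5,9)
replace slot 1: 2·(5+9) − 4 = 24 → (24,5,9)

24,5,9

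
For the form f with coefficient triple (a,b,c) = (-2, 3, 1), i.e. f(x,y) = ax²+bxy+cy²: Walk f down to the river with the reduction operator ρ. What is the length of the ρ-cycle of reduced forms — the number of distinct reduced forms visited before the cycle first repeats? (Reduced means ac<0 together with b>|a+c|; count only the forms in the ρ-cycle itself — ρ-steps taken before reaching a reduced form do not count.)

D = 17, ⌊√D⌋ = 4
river: ρ → (1,3,-2)
river: ρ → (-2,1,2)
river: ρ → (2,3,-1)
river: ρ → (-1,3,2)
river: ρ → (2,1,-2)
river: ρ → (-2,3,1)
ρ-cycle length = 6 (tail of 0 descent steps not counted)

6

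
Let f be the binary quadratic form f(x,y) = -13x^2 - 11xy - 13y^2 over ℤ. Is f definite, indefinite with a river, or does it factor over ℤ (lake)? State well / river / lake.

D = b²−4ac = (-11)² − 4·(-13)·(-13) = -555
D < 0 ⇒ definite ⇒ every region one sign ⇒ single well

well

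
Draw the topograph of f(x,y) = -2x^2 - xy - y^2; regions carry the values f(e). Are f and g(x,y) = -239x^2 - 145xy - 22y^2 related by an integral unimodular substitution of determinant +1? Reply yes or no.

D₁ = -7, D₂ = -7
f is negative-definite; reduce −f:
−f: flip: (2,1,1)→(1,-1,2)
−f: translate: b→1 (≡-1 mod 2), so (1,-1,2)→(1,1,2)
−f: reduced (well bottom): (1,1,2) with a≤c, −a<b≤a
flip sign back: reduced form of f is (-1,-1,-2)
g is negative-definite; reduce −g:
−g: flip: (239,145,22)→(22,-145,239)
−g: translate: b→-13 (≡-145 mod 44), so (22,-145,239)→(22,-13,2)
−g: flip: (22,-13,2)→(2,13,22)
−g: translate: b→1 (≡13 mod 4), so (2,13,22)→(2,1,1)
−g: flip: (2,1,1)→(1,-1,2)
−g: translate: b→1 (≡-1 mod 2), so (1,-1,2)→(1,1,2)
−g: reduced (well bottom): (1,1,2) with a≤c, −a<b≤a
flip sign back: reduced form of g is (-1,-1,-2)
reduced forms (-1, -1, -2) vs (-1, -1, -2) ⇒ equivalent

yes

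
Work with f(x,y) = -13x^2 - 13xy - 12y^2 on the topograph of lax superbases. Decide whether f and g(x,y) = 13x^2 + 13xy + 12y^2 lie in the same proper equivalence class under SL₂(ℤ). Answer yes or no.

D₁ = -455, D₂ = -455
f is negative-definite; reduce −f:
−f: flip: (13,13,12)→(12,-13,13)
−f: translate: b→11 (≡-13 mod 24), so (12,-13,13)→(12,11,12)
−f: reduced (well bottom): (12,11,12) with a≤c, −a<b≤a
flip sign back: reduced form of f is (-12,-11,-12)
g: flip: (13,13,12)→(12,-13,13)
g: translate: b→11 (≡-13 mod 24), so (12,-13,13)→(12,11,12)
g: reduced (well bottom): (12,11,12) with a≤c, −a<b≤a
reduced forms (-12, -11, -12) vs (12, 11, 12) ⇒ inequivalent

no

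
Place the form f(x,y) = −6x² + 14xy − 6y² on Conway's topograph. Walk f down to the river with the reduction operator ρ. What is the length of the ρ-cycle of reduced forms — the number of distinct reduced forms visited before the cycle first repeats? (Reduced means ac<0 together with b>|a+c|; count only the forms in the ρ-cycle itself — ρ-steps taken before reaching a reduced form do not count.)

D = 52, ⌊√D⌋ = 7
descent: ρ → (-6,-2,2)
descent: ρ → (2,6,-2)  [lands on river]
river: ρ → (-2,6,2)
ρ-cycle length = 2 (tail of 2 descent steps not counted)

2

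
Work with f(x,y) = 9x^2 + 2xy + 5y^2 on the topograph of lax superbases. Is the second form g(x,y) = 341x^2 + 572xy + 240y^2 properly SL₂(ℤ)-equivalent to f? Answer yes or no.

D₁ = -176, D₂ = -176
f: flip: (9,2,5)→(5,-2,9)
f: reduced (well bottom): (5,-2,9) with a≤c, −a<b≤a
g: translate: b→-110 (≡572 mod 682), so (341,572,240)→(341,-110,9)
g: flip: (341,-110,9)→(9,110,341)
g: translate: b→2 (≡110 mod 18), so (9,110,341)→(9,2,5)
g: flip: (9,2,5)→(5,-2,9)
g: reduced (well bottom): (5,-2,9) with a≤c, −a<b≤a
reduced forms (5, -2, 9) vs (5, -2, 9) ⇒ equivalent

yes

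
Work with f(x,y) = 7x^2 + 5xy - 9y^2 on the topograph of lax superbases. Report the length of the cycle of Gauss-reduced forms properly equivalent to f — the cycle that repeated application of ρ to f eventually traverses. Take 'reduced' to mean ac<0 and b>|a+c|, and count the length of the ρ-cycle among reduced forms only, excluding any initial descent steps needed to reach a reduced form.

D = 277, ⌊√D⌋ = 16
river: ρ → (-9,13,3)
river: ρ → (3,11,-13)
river: ρ → (-13,15,1)
river: ρ → (1,15,-13)
river: ρ → (-13,11,3)
river: ρ → (3,13,-9)
river: ρ → (-9,5,7)
river: ρ → (7,9,-7)
river: ρ → (-7,5,9)
river: ρ → (9,13,-3)
river: ρ → (-3,11,13)
river: ρ → (13,15,-1)
river: ρ → (-1,15,13)
river: ρ → (13,11,-3)
river: ρ → (-3,13,9)
river: ρ → (9,5,-7)
river: ρ → (-7,9,7)
river: ρ → (7,5,-9)
ρ-cycle length = 18 (tail of 0 descent steps not counted)

18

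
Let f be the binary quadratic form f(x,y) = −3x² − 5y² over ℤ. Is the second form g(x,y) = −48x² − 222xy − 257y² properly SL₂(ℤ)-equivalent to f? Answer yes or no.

D₁ = -60, D₂ = -60
f is negative-definite; reduce −f:
−f: reduced (well bottom): (3,0,5) with a≤c, −a<b≤a
flip sign back: reduced form of f is (-3,0,-5)
g is negative-definite; reduce −g:
−g: translate: b→30 (≡222 mod 96), so (48,222,257)→(48,30,5)
−g: flip: (48,30,5)→(5,-30,48)
−g: translate: b→0 (≡-30 mod 10), so (5,-30,48)→(5,0,3)
−g: flip: (5,0,3)→(3,0,5)
−g: reduced (well bottom): (3,0,5) with a≤c, −a<b≤a
flip sign back: reduced form of g is (-3,0,-5)
reduced forms (-3, 0, -5) vs (-3, 0, -5) ⇒ equivalent

yes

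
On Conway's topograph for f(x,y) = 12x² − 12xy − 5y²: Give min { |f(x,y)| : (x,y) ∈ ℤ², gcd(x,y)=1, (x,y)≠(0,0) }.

descent: ρ → (-5,12,12)  [lands on river]
river: ρ → (12,12,-5)
river: ρ → (-5,18,3)
river: ρ → (3,18,-5)
closes: descent 1, river 4
min |a| on river = 3

3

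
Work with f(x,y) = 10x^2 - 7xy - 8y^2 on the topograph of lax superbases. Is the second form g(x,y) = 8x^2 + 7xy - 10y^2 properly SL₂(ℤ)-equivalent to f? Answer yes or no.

D₁ = 369, D₂ = 369
river cycle of f (length 16): (-8, 7, 10), (10, 13, -5), (-5, 17, 4), (4, 15, -9), (-9, 3, 10), (10, 17, -2), (-2, 19, 1), (1, 19, -2), (-2, 17, 10), (10, 3, -9), … (6 more)
river cycle of g (length 16): (-10, 13, 5), (5, 17, -4), (-4, 15, 9), (9, 3, -10), (-10, 17, 2), (2, 19, -1), (-1, 19, 2), (2, 17, -10), (-10, 3, 9), (9, 15, -4), … (6 more)
cycles differ ⇒ inequivalent

no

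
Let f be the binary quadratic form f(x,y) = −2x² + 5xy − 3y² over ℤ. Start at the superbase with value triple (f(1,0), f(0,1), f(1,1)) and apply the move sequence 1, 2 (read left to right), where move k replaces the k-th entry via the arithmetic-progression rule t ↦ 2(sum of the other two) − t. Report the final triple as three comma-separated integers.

start (-2,-3,0) = (f(1,0),f(0,1),f(1,1))
replace slot 1: 2·((-3)+0) − (-2) = -4 → (-4,-3,0)
replace slot 2: 2·((-4)+0) − (-3) = -5 → (-4,-5,0)

-4,-5,0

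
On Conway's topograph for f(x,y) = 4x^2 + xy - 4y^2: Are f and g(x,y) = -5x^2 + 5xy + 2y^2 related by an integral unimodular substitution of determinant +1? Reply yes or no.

D₁ = 65, D₂ = 65
river cycle of f (length 6): (-4, 7, 1), (1, 7, -4), (-4, 1, 4), (4, 7, -1), (-1, 7, 4), (4, 1, -4)
river cycle of g (length 6): (2, 7, -2), (-2, 5, 5), (5, 5, -2), (-2, 7, 2), (2, 5, -5), (-5, 5, 2)
cycles differ ⇒ inequivalent

no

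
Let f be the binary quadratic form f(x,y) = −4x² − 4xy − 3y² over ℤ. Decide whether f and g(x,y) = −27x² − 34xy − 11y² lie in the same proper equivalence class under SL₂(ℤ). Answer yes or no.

D₁ = -32, D₂ = -32
f is negative-definite; reduce −f:
−f: flip: (4,4,3)→(3,-4,4)
−f: translate: b→2 (≡-4 mod 6), so (3,-4,4)→(3,2,3)
−f: reduced (well bottom): (3,2,3) with a≤c, −a<b≤a
flip sign back: reduced form of f is (-3,-2,-3)
g is negative-definite; reduce −g:
−g: translate: b→-20 (≡34 mod 54), so (27,34,11)→(27,-20,4)
−g: flip: (27,-20,4)→(4,20,27)
−g: translate: b→4 (≡20 mod 8), so (4,20,27)→(4,4,3)
−g: flip: (4,4,3)→(3,-4,4)
−g: translate: b→2 (≡-4 mod 6), so (3,-4,4)→(3,2,3)
−g: reduced (well bottom): (3,2,3) with a≤c, −a<b≤a
flip sign back: reduced form of g is (-3,-2,-3)
reduced forms (-3, -2, -3) vs (-3, -2, -3) ⇒ equivalent

yes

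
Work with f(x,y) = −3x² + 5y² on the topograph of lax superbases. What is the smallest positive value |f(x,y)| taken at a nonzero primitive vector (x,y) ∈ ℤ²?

descent: ρ → (5,0,-3)
descent: ρ → (-3,6,2)  [lands on river]
river: ρ → (2,6,-3)
closes: descent 2, river 2
min |a| on river = 2

2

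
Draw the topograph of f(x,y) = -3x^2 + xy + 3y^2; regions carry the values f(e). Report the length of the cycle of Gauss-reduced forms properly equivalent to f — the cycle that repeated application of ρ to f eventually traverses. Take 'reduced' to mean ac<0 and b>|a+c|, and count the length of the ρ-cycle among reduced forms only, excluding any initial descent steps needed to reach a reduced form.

D = 37, ⌊√D⌋ = 6
river: ρ → (3,5,-1)
river: ρ → (-1,5,3)
river: ρ → (3,1,-3)
river: ρ → (-3,5,1)
river: ρ → (1,5,-3)
river: ρ → (-3,1,3)
ρ-cycle length = 6 (tail of 0 descent steps not counted)

6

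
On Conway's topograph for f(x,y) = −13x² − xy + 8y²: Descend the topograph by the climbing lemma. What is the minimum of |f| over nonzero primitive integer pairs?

descent: ρ → (8,17,-4)  [lands on river]
river: ρ → (-4,15,12)
river: ρ → (12,9,-7)
river: ρ → (-7,19,2)
river: ρ → (2,17,-16)
river: ρ → (-16,15,3)
river: ρ → (3,15,-16)
river: ρ → (-16,17,2)
river: ρ → (2,19,-7)
river: ρ → (-7,9,12)
river: ρ → (12,15,-4)
river: ρ → (-4,17,8)
river: ρ → (8,15,-6)
river: ρ → (-6,9,14)
river: ρ → (14,19,-1)
river: ρ → (-1,19,14)
river: ρ → (14,9,-6)
river: ρ → (-6,15,8)
closes: descent 1, river 18
min |a| on river = 1

1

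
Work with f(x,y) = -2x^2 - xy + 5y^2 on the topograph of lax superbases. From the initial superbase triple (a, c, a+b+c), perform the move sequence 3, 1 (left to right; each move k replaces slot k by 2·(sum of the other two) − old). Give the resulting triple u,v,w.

start (-2,5,2) = (f(1,0),f(0,1),f(1,1))
replace slot 3: 2·((-2)+5) − 2 = 4 → (-2,5,4)
replace slot 1: 2·(5+4) − (-2) = 20 → (20,5,4)

20,5,4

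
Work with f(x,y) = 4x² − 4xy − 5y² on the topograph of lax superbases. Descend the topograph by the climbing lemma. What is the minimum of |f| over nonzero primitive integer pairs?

descent: ρ → (-5,4,4)  [lands on river]
river: ρ → (4,4,-5)
river: ρ → (-5,6,3)
river: ρ → (3,6,-5)
closes: descent 1, river 4
min |a| on river = 3

3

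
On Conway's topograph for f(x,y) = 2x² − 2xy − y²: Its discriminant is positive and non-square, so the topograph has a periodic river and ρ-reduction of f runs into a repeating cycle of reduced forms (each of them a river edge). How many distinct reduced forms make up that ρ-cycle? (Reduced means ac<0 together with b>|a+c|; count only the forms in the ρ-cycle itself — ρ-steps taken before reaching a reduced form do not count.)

D = 12, ⌊√D⌋ = 3
descent: ρ → (-1,2,2)  [lands on river]
river: ρ → (2,2,-1)
ρ-cycle length = 2 (tail of 1 descent step not counted)

2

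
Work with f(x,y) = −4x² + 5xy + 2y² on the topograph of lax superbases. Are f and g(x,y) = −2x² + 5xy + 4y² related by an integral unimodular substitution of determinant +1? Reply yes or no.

D₁ = 57, D₂ = 57
river cycle of f (length 6): (2, 7, -1), (-1, 7, 2), (2, 5, -4), (-4, 3, 3), (3, 3, -4), (-4, 5, 2)
river cycle of g (length 6): (4, 3, -3), (-3, 3, 4), (4, 5, -2), (-2, 7, 1), (1, 7, -2), (-2, 5, 4)
cycles differ ⇒ inequivalent

no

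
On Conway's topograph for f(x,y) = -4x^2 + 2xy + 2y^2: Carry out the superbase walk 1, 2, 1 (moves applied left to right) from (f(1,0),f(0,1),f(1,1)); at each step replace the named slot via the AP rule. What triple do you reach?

start (-4,2,0) = (f(1,0),f(0,1),f(1,1))
replace slot 1: 2·(2+0) − (-4) = 8 → (8,2,0)
replace slot 2: 2·(8+0) − 2 = 14 → (8,14,0)
replace slot 1: 2·(14+0) − 8 = 20 → (20,14,0)

20,14,0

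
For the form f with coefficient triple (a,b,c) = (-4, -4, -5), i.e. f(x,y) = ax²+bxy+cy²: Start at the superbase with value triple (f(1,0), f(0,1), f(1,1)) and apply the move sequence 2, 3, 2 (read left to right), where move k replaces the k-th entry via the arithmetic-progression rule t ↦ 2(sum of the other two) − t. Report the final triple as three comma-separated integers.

start (-4,-5,-13) = (f(1,0),f(0,1),f(1,1))
replace slot 2: 2·((-4)+(-13)) − (-5) = -29 → (-4,-29,-13)
replace slot 3: 2·((-4)+(-29)) − (-13) = -53 → (-4,-29,-53)
replace slot 2: 2·((-4)+(-53)) − (-29) = -85 → (-4,-85,-53)

-4,-85,-53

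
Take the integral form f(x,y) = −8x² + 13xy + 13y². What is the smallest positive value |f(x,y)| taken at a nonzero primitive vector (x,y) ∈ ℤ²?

river: ρ → (13,13,-8)
river: ρ → (-8,19,7)
river: ρ → (7,23,-2)
river: ρ → (-2,21,18)
river: ρ → (18,15,-5)
river: ρ → (-5,15,18)
river: ρ → (18,21,-2)
river: ρ → (-2,23,7)
river: ρ → (7,19,-8)
river: ρ → (-8,13,13)
closes: descent 0, river 10
min |a| on river = 2

2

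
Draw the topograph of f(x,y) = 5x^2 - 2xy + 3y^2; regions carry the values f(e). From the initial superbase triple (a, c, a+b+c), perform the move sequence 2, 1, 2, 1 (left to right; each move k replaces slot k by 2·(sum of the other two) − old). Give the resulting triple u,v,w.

start (5,3,6) = (f(1,0),f(0,1),f(1,1))
replace slot 2: 2·(5+6) − 3 = 19 → (5,19,6)
replace slot 1: 2·(19+6) − 5 = 45 → (45,19,6)
replace slot 2: 2·(45+6) − 19 = 83 → (45,83,6)
replace slot 1: 2·(83+6) − 45 = 133 → (133,83,6)

133,83,6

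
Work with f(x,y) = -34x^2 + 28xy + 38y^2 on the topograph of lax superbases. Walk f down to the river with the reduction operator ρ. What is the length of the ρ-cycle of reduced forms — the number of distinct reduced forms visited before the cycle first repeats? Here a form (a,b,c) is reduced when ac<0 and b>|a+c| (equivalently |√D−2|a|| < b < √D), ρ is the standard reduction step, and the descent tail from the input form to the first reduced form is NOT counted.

D = 5952, ⌊√D⌋ = 77
river: ρ → (38,48,-24)
river: ρ → (-24,48,38)
river: ρ → (38,28,-34)
river: ρ → (-34,40,32)
river: ρ → (32,24,-42)
river: ρ → (-42,60,14)
river: ρ → (14,52,-58)
river: ρ → (-58,64,8)
river: ρ → (8,64,-58)
river: ρ → (-58,52,14)
river: ρ → (14,60,-42)
river: ρ → (-42,24,32)
river: ρ → (32,40,-34)
river: ρ → (-34,28,38)
ρ-cycle length = 14 (tail of 0 descent steps not counted)

14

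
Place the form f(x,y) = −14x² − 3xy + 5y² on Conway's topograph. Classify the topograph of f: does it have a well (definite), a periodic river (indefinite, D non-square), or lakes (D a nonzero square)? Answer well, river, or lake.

D = b²−4ac = (-3)² − 4·(-14)·5 = 289
D = 17² is a perfect square ⇒ form factors over ℤ ⇒ lakes

lake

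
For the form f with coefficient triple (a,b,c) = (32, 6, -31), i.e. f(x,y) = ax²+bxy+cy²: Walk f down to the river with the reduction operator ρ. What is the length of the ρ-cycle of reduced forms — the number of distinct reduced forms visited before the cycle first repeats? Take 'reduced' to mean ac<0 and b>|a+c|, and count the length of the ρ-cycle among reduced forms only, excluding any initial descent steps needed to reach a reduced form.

D = 4004, ⌊√D⌋ = 63
river: ρ → (-31,56,7)
river: ρ → (7,56,-31)
river: ρ → (-31,6,32)
river: ρ → (32,58,-5)
river: ρ → (-5,62,8)
river: ρ → (8,50,-47)
river: ρ → (-47,44,11)
river: ρ → (11,44,-47)
river: ρ → (-47,50,8)
river: ρ → (8,62,-5)
river: ρ → (-5,58,32)
river: ρ → (32,6,-31)
ρ-cycle length = 12 (tail of 0 descent steps not counted)

12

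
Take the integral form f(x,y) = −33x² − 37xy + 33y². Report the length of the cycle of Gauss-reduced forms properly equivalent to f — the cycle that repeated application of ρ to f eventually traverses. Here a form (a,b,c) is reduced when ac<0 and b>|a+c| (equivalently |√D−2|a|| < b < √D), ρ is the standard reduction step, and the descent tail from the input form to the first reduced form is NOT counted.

D = 5725, ⌊√D⌋ = 75
descent: ρ → (33,37,-33)  [lands on river]
river: ρ → (-33,29,37)
river: ρ → (37,45,-25)
river: ρ → (-25,55,27)
river: ρ → (27,53,-27)
river: ρ → (-27,55,25)
river: ρ → (25,45,-37)
river: ρ → (-37,29,33)
ρ-cycle length = 8 (tail of 1 descent step not counted)

8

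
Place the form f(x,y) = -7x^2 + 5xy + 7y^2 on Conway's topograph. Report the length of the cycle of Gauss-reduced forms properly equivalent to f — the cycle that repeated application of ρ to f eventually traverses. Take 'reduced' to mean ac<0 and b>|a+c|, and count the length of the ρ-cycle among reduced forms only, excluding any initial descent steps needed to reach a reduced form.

D = 221, ⌊√D⌋ = 14
river: ρ → (7,9,-5)
river: ρ → (-5,11,5)
river: ρ → (5,9,-7)
river: ρ → (-7,5,7)
ρ-cycle length = 4 (tail of 0 descent steps not counted)

4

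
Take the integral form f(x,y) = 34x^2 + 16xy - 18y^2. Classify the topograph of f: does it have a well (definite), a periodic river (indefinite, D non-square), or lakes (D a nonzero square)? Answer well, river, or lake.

D = b²−4ac = 16² − 4·34·(-18) = 2704
D = 52² is a perfect square ⇒ form factors over ℤ ⇒ lakes

lake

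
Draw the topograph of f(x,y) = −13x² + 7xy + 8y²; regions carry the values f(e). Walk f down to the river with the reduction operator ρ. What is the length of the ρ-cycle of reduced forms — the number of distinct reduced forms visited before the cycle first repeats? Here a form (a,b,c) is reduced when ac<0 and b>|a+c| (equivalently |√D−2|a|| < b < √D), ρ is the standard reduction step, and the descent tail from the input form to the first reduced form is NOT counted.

D = 465, ⌊√D⌋ = 21
river: ρ → (8,9,-12)
river: ρ → (-12,15,5)
river: ρ → (5,15,-12)
river: ρ → (-12,9,8)
river: ρ → (8,7,-13)
river: ρ → (-13,19,2)
river: ρ → (2,21,-3)
river: ρ → (-3,21,2)
river: ρ → (2,19,-13)
river: ρ → (-13,7,8)
ρ-cycle length = 10 (tail of 0 descent steps not counted)

10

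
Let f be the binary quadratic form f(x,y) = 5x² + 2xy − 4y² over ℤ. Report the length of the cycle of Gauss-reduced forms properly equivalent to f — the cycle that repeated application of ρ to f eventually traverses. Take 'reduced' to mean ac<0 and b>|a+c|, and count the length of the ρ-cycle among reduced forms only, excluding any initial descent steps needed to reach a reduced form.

D = 84, ⌊√D⌋ = 9
river: ρ → (-4,6,3)
river: ρ → (3,6,-4)
river: ρ → (-4,2,5)
river: ρ → (5,8,-1)
river: ρ → (-1,8,5)
river: ρ → (5,2,-4)
ρ-cycle length = 6 (tail of 0 descent steps not counted)

6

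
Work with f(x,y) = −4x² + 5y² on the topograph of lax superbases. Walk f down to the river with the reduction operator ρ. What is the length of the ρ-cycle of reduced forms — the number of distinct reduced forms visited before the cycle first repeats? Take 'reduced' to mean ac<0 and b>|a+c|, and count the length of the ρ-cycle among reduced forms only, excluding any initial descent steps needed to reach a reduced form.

D = 80, ⌊√D⌋ = 8
descent: ρ → (5,0,-4)
descent: ρ → (-4,8,1)  [lands on river]
river: ρ → (1,8,-4)
ρ-cycle length = 2 (tail of 2 descent steps not counted)

2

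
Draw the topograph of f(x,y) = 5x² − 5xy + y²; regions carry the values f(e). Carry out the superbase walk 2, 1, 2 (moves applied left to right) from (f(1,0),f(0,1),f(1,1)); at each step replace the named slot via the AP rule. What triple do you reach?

start (5,1,1) = (f(1,0),f(0,1),f(1,1))
replace slot 2: 2·(5+1) − 1 = 11 → (5,11,1)
replace slot 1: 2·(11+1) − 5 = 19 → (19,11,1)
replace slot 2: 2·(19+1) − 11 = 29 → (19,29,1)

19,29,1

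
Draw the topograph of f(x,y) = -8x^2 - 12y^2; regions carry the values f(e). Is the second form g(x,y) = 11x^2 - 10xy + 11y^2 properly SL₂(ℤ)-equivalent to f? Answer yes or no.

D₁ = -384, D₂ = -384
f is negative-definite; reduce −f:
−f: reduced (well bottom): (8,0,12) with a≤c, −a<b≤a
flip sign back: reduced form of f is (-8,0,-12)
g: flip: (11,-10,11)→(11,10,11)
g: reduced (well bottom): (11,10,11) with a≤c, −a<b≤a
reduced forms (-8, 0, -12) vs (11, 10, 11) ⇒ inequivalent

no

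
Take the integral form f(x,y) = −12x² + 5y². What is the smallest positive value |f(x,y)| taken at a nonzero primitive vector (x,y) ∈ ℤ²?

descent: ρ → (5,10,-7)  [lands on river]
river: ρ → (-7,4,8)
river: ρ → (8,12,-3)
river: ρ → (-3,12,8)
river: ρ → (8,4,-7)
river: ρ → (-7,10,5)
closes: descent 1, river 6
min |a| on river = 3

3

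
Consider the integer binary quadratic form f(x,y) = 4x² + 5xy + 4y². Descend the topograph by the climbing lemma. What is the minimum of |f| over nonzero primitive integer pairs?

translate: b→-3 (≡5 mod 8), so (4,5,4)→(4,-3,3)
flip: (4,-3,3)→(3,3,4)
reduced (well bottom): (3,3,4) with a≤c, −a<b≤a
well minimum = a = 3

3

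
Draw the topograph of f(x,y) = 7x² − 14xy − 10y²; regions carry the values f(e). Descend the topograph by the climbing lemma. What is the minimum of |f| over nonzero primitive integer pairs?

descent: ρ → (-10,14,7)  [lands on river]
river: ρ → (7,14,-10)
river: ρ → (-10,6,11)
river: ρ → (11,16,-5)
river: ρ → (-5,14,14)
river: ρ → (14,14,-5)
river: ρ → (-5,16,11)
river: ρ → (11,6,-10)
closes: descent 1, river 8
min |a| on river = 5

5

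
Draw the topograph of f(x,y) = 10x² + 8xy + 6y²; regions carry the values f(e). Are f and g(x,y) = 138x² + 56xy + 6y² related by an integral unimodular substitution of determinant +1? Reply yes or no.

D₁ = -176, D₂ = -176
f: flip: (10,8,6)→(6,-8,10)
f: translate: b→4 (≡-8 mod 12), so (6,-8,10)→(6,4,8)
f: reduced (well bottom): (6,4,8) with a≤c, −a<b≤a
g: flip: (138,56,6)→(6,-56,138)
g: translate: b→4 (≡-56 mod 12), so (6,-56,138)→(6,4,8)
g: reduced (well bottom): (6,4,8) with a≤c, −a<b≤a
reduced forms (6, 4, 8) vs (6, 4, 8) ⇒ equivalent

yes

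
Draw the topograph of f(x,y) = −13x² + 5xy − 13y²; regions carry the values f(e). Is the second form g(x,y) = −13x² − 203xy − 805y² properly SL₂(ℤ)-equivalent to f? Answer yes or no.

D₁ = -651, D₂ = -651
f is negative-definite; reduce −f:
−f: flip: (13,-5,13)→(13,5,13)
−f: reduced (well bottom): (13,5,13) with a≤c, −a<b≤a
flip sign back: reduced form of f is (-13,-5,-13)
g is negative-definite; reduce −g:
−g: translate: b→-5 (≡203 mod 26), so (13,203,805)→(13,-5,13)
−g: flip: (13,-5,13)→(13,5,13)
−g: reduced (well bottom): (13,5,13) with a≤c, −a<b≤a
flip sign back: reduced form of g is (-13,-5,-13)
reduced forms (-13, -5, -13) vs (-13, -5, -13) ⇒ equivalent

yes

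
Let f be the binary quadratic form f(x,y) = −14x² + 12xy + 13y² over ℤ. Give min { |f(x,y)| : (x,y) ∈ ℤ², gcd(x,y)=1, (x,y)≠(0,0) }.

river: ρ → (13,14,-13)
river: ρ → (-13,12,14)
river: ρ → (14,16,-11)
river: ρ → (-11,28,2)
river: ρ → (2,28,-11)
river: ρ → (-11,16,14)
river: ρ → (14,12,-13)
river: ρ → (-13,14,13)
river: ρ → (13,12,-14)
river: ρ → (-14,16,11)
river: ρ → (11,28,-2)
river: ρ → (-2,28,11)
river: ρ → (11,16,-14)
river: ρ → (-14,12,13)
closes: descent 0, river 14
min |a| on river = 2

2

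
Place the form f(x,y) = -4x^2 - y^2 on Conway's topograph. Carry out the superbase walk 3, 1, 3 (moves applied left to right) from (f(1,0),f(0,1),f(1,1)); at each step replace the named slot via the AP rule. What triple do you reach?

start (-4,-1,-5) = (f(1,0),f(0,1),f(1,1))
replace slot 3: 2·((-4)+(-1)) − (-5) = -5 → (-4,-1,-5)
replace slot 1: 2·((-1)+(-5)) − (-4) = -8 → (-8,-1,-5)
replace slot 3: 2·((-8)+(-1)) − (-5) = -13 → (-8,-1,-13)

-8,-1,-13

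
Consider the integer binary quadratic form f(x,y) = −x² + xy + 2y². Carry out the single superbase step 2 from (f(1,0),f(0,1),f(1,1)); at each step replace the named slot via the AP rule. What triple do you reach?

start (-1,2,2) = (f(1,0),f(0,1),f(1,1))
replace slot 2: 2·((-1)+2) − 2 = 0 → (-1,0,2)

-1,0,2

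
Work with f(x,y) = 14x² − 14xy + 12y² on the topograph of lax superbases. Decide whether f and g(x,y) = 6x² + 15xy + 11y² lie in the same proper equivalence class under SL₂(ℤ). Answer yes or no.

D₁ = -476, D₂ = -39
discriminants differ ⇒ not SL₂(ℤ)-equivalent

no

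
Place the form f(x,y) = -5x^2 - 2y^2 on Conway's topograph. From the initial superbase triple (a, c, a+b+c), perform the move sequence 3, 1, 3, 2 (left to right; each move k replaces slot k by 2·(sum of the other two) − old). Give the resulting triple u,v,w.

start (-5,-2,-7) = (f(1,0),f(0,1),f(1,1))
replace slot 3: 2·((-5)+(-2)) − (-7) = -7 → (-5,-2,-7)
replace slot 1: 2·((-2)+(-7)) − (-5) = -13 → (-13,-2,-7)
replace slot 3: 2·((-13)+(-2)) − (-7) = -23 → (-13,-2,-23)
replace slot 2: 2·((-13)+(-23)) − (-2) = -70 → (-13,-70,-23)

-13,-70,-23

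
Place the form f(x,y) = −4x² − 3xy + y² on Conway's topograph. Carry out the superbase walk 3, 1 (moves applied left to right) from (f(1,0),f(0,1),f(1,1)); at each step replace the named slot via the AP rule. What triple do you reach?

start (-4,1,-6) = (f(1,0),f(0,1),f(1,1))
replace slot 3: 2·((-4)+1) − (-6) = 0 → (-4,1,0)
replace slot 1: 2·(1+0) − (-4) = 6 → (6,1,0)

6,1,0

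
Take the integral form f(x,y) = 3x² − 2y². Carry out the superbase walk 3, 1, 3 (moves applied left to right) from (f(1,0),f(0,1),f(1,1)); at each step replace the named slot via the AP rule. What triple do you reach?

start (3,-2,1) = (f(1,0),f(0,1),f(1,1))
replace slot 3: 2·(3+(-2)) − 1 = 1 → (3,-2,1)
replace slot 1: 2·((-2)+1) − 3 = -5 → (-5,-2,1)
replace slot 3: 2·((-5)+(-2)) − 1 = -15 → (-5,-2,-15)

-5,-2,-15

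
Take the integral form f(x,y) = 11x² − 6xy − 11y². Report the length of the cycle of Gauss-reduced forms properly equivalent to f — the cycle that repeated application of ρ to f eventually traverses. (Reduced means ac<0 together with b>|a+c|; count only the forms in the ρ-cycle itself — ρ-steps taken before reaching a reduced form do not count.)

D = 520, ⌊√D⌋ = 22
descent: ρ → (-11,6,11)  [lands on river]
river: ρ → (11,16,-6)
river: ρ → (-6,20,5)
river: ρ → (5,20,-6)
river: ρ → (-6,16,11)
river: ρ → (11,6,-11)
river: ρ → (-11,16,6)
river: ρ → (6,20,-5)
river: ρ → (-5,20,6)
river: ρ → (6,16,-11)
ρ-cycle length = 10 (tail of 1 descent step not counted)

10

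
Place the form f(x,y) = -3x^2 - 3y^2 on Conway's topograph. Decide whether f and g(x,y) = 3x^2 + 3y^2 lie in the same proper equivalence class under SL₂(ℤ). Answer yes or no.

D₁ = -36, D₂ = -36
f is negative-definite; reduce −f:
−f: reduced (well bottom): (3,0,3) with a≤c, −a<b≤a
flip sign back: reduced form of f is (-3,0,-3)
g: reduced (well bottom): (3,0,3) with a≤c, −a<b≤a
reduced forms (-3, 0, -3) vs (3, 0, 3) ⇒ inequivalent

no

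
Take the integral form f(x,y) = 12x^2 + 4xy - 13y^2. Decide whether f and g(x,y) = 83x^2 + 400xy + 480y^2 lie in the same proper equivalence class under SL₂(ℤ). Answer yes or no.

D₁ = 640, D₂ = 640
river cycle of f (length 8): (-13, 22, 3), (3, 20, -20), (-20, 20, 3), (3, 22, -13), (-13, 4, 12), (12, 20, -5), (-5, 20, 12), (12, 4, -13)
river cycle of g (length 8): (12, 4, -13), (-13, 22, 3), (3, 20, -20), (-20, 20, 3), (3, 22, -13), (-13, 4, 12), (12, 20, -5), (-5, 20, 12)
cycles coincide ⇒ equivalent

yes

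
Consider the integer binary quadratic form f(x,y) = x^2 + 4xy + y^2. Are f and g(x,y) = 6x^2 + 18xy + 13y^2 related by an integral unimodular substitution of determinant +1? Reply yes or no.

D₁ = 12, D₂ = 12
river cycle of f (length 2): (1, 2, -2), (-2, 2, 1)
river cycle of g (length 2): (1, 2, -2), (-2, 2, 1)
cycles coincide ⇒ equivalent

yes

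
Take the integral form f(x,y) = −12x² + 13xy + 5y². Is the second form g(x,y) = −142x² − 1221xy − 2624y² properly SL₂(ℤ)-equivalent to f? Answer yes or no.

D₁ = 409, D₂ = 409
river cycle of f (length 54): (5, 17, -6), (-6, 19, 2), (2, 17, -15), (-15, 13, 4), (4, 19, -3), (-3, 17, 10), (10, 3, -10), (-10, 17, 3), (3, 19, -4), (-4, 13, 15), … (44 more)
river cycle of g (length 54): (-12, 13, 5), (5, 17, -6), (-6, 19, 2), (2, 17, -15), (-15, 13, 4), (4, 19, -3), (-3, 17, 10), (10, 3, -10), (-10, 17, 3), (3, 19, -4), … (44 more)
cycles coincide ⇒ equivalent

yes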